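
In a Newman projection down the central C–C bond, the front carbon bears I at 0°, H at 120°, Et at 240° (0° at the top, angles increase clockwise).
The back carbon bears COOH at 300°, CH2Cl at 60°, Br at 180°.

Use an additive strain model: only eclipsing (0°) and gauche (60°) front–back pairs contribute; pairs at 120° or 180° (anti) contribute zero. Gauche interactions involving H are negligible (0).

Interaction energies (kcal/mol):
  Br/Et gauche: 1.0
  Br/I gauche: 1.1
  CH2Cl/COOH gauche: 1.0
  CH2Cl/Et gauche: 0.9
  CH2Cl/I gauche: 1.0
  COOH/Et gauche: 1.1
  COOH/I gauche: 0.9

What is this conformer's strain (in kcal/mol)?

This conformer (staggered): I–COOH gauche, I–CH2Cl gauche, Et–COOH gauche, Et–Br gauche; 0.9 + 1.0 + 1.1 + 1.0 = 4.0 kcal/mol.

4.0 kcal/mol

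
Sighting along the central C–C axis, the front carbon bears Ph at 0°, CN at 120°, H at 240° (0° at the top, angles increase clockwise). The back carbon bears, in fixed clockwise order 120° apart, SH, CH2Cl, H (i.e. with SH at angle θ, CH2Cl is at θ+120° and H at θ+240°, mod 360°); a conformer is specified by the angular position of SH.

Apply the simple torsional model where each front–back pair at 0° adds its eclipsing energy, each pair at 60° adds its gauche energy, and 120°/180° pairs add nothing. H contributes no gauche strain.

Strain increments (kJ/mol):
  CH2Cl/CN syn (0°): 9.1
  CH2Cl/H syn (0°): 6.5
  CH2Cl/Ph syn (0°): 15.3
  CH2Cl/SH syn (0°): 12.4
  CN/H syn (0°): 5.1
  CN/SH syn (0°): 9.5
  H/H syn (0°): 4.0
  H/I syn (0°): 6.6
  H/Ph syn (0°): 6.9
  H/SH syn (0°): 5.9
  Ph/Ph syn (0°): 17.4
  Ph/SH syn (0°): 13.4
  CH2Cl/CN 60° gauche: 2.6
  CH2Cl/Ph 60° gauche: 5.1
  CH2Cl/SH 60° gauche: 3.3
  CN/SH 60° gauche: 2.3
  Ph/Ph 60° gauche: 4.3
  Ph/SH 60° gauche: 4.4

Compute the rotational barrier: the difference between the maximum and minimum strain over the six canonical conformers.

SH at 0° (eclipsed): Ph–SH eclipsed, CN–CH2Cl eclipsed, H–H eclipsed; 13.4 + 9.1 + 4.0 = 26.5 kJ/mol.
SH at 60° (staggered): Ph–SH gauche, CN–SH gauche, CN–CH2Cl gauche; 4.4 + 2.3 + 2.6 = 9.3 kJ/mol.
SH at 120° (eclipsed): Ph–H eclipsed, CN–SH eclipsed, H–CH2Cl eclipsed; 6.9 + 9.5 + 6.5 = 22.9 kJ/mol.
SH at 180° (staggered): Ph–CH2Cl gauche, CN–SH gauche; 5.1 + 2.3 = 7.4 kJ/mol.
SH at 240° (eclipsed): Ph–CH2Cl eclipsed, CN–H eclipsed, H–SH eclipsed; 15.3 + 5.1 + 5.9 = 26.3 kJ/mol.
SH at 300° (staggered): Ph–SH gauche, Ph–CH2Cl gauche, CN–CH2Cl gauche; 4.4 + 5.1 + 2.6 = 12.1 kJ/mol.
Max at 0° (26.5 kJ/mol), min at 180° (7.4 kJ/mol); barrier = 19.1 kJ/mol.

19.1 kJ/mol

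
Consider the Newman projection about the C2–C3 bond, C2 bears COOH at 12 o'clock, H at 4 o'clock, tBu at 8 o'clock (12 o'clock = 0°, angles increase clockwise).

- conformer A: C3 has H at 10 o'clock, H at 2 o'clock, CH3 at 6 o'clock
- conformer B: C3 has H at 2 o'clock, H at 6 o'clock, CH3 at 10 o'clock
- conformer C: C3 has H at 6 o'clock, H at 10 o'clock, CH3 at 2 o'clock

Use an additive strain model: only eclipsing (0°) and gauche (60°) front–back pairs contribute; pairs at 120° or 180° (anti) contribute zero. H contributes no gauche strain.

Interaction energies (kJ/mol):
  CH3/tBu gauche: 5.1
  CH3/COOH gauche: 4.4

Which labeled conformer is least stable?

A is staggered. tBu at 240° is gauche with CH3 at 180° (5.1). Total 5.1 kJ/mol.
B is staggered. COOH at 0° is gauche with CH3 at 300° (4.4); tBu at 240° is gauche with CH3 at 300° (5.1). Total 9.5 kJ/mol.
C is staggered. COOH at 0° is gauche with CH3 at 60° (4.4). Total 4.4 kJ/mol.
B has the highest total (9.5 kJ/mol).

B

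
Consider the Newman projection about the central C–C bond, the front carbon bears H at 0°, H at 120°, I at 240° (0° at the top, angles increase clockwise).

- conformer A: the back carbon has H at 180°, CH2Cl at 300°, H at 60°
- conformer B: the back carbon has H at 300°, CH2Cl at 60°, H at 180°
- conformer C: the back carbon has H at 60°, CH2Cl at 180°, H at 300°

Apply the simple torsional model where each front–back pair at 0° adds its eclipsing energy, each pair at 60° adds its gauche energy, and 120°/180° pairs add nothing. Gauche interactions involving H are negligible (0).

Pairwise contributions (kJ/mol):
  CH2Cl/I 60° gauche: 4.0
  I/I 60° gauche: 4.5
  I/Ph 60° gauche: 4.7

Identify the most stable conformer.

B

A (staggered): I(240°)/CH2Cl(300°) gauche 4.0 → 4.0 kJ/mol.
B (staggered): no non-H gauche contacts → 0.0 kJ/mol.
C (staggered): I(240°)/CH2Cl(180°) gauche 4.0 → 4.0 kJ/mol.
B has the lowest total (0.0 kJ/mol).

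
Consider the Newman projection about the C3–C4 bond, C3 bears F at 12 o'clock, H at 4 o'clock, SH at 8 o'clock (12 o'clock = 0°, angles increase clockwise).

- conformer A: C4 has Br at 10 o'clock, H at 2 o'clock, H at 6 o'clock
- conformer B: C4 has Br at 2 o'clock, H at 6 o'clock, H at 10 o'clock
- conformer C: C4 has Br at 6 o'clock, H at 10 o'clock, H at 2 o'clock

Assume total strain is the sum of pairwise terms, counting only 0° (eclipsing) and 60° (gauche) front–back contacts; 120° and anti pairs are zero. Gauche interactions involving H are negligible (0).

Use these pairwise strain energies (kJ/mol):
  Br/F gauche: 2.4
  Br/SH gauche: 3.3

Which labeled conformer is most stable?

A is staggered. F at 0° is gauche with Br at 300° (2.4); SH at 240° is gauche with Br at 300° (3.3). Total 5.7 kJ/mol.
B is staggered. F at 0° is gauche with Br at 60° (2.4). Total 2.4 kJ/mol.
C is staggered. SH at 240° is gauche with Br at 180° (3.3). Total 3.3 kJ/mol.
B has the lowest total (2.4 kJ/mol).

B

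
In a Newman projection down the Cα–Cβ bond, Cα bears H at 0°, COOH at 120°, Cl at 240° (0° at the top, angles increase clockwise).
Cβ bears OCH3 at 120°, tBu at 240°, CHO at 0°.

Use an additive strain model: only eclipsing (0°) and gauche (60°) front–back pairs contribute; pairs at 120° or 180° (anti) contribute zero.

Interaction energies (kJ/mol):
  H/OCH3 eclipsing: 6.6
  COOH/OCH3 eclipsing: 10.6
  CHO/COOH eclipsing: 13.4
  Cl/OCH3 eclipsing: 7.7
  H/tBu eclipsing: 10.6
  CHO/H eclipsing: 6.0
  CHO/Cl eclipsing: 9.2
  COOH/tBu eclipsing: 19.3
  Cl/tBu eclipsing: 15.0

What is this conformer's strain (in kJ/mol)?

This conformer (eclipsed): H(0°)/CHO(0°) eclipsed 6.0; COOH(120°)/OCH3(120°) eclipsed 10.6; Cl(240°)/tBu(240°) eclipsed 15.0 → 31.6 kJ/mol.

31.6 kJ/mol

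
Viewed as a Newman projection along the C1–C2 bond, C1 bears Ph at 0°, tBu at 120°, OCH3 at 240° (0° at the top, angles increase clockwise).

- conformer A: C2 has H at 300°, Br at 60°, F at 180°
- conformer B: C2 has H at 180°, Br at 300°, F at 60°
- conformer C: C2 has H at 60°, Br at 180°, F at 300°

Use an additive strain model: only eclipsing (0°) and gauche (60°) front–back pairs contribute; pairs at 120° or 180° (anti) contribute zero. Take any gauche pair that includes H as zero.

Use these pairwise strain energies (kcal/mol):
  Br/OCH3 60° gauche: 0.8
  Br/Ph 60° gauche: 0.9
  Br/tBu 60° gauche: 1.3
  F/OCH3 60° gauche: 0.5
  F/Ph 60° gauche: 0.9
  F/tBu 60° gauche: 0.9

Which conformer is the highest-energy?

A is staggered. Ph at 0° is gauche with Br at 60° (0.9); tBu at 120° is gauche with Br at 60° (1.3); tBu at 120° is gauche with F at 180° (0.9); OCH3 at 240° is gauche with F at 180° (0.5). Total 3.6 kcal/mol.
B is staggered. Ph at 0° is gauche with Br at 300° (0.9); Ph at 0° is gauche with F at 60° (0.9); tBu at 120° is gauche with F at 60° (0.9); OCH3 at 240° is gauche with Br at 300° (0.8). Total 3.5 kcal/mol.
C is staggered. Ph at 0° is gauche with F at 300° (0.9); tBu at 120° is gauche with Br at 180° (1.3); OCH3 at 240° is gauche with Br at 180° (0.8); OCH3 at 240° is gauche with F at 300° (0.5). Total 3.5 kcal/mol.
A has the highest total (3.6 kcal/mol).

A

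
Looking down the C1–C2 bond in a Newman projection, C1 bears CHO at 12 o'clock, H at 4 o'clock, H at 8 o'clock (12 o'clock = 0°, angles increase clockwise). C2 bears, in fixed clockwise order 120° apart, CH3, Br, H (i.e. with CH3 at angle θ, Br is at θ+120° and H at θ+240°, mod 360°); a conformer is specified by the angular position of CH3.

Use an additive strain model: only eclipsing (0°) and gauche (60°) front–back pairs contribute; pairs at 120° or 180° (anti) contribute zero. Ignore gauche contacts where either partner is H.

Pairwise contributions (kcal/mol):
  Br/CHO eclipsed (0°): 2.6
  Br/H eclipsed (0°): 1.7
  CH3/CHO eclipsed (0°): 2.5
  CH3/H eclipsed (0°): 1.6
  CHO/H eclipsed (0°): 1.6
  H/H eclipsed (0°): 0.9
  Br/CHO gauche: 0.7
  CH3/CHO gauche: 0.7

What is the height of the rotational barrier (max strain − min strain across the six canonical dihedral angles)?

CH3 at 0° (eclipsed): CHO(0°)/CH3(0°) eclipsed 2.5; H(120°)/Br(120°) eclipsed 1.7; H(240°)/H(240°) eclipsed 0.9 → 5.1 kcal/mol.
CH3 at 60° (staggered): CHO(0°)/CH3(60°) gauche 0.7 → 0.7 kcal/mol.
CH3 at 120° (eclipsed): CHO(0°)/H(0°) eclipsed 1.6; H(120°)/CH3(120°) eclipsed 1.6; H(240°)/Br(240°) eclipsed 1.7 → 4.9 kcal/mol.
CH3 at 180° (staggered): CHO(0°)/Br(300°) gauche 0.7 → 0.7 kcal/mol.
CH3 at 240° (eclipsed): CHO(0°)/Br(0°) eclipsed 2.6; H(120°)/H(120°) eclipsed 0.9; H(240°)/CH3(240°) eclipsed 1.6 → 5.1 kcal/mol.
CH3 at 300° (staggered): CHO(0°)/CH3(300°) gauche 0.7; CHO(0°)/Br(60°) gauche 0.7 → 1.4 kcal/mol.
Max at 0° (5.1 kcal/mol), min at 60° (0.7 kcal/mol); barrier = 4.4 kcal/mol.

4.4 kcal/mol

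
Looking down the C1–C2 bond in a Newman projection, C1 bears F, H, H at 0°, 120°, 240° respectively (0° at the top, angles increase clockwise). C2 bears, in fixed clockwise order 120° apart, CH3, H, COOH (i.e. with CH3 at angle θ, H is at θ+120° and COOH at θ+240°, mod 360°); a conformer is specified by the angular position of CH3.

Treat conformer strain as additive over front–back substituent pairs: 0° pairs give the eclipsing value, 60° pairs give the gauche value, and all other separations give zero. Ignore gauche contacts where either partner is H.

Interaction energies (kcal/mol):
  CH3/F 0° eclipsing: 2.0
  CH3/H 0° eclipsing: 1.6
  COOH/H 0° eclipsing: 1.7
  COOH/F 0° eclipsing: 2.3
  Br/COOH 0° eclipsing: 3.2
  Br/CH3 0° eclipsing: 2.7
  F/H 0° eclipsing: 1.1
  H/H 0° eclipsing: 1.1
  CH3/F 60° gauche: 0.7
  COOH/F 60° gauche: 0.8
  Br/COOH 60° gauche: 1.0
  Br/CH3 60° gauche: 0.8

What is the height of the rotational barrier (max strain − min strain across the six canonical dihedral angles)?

4.3 kcal/mol

CH3 at 0° (eclipsed): F–CH3 eclipsed, H–H eclipsed, H–COOH eclipsed; 2.0 + 1.1 + 1.7 = 4.8 kcal/mol.
CH3 at 60° (staggered): F–CH3 gauche, F–COOH gauche; 0.7 + 0.8 = 1.5 kcal/mol.
CH3 at 120° (eclipsed): F–COOH eclipsed, H–CH3 eclipsed, H–H eclipsed; 2.3 + 1.6 + 1.1 = 5.0 kcal/mol.
CH3 at 180° (staggered): F–COOH gauche; 0.8 = 0.8 kcal/mol.
CH3 at 240° (eclipsed): F–H eclipsed, H–COOH eclipsed, H–CH3 eclipsed; 1.1 + 1.7 + 1.6 = 4.4 kcal/mol.
CH3 at 300° (staggered): F–CH3 gauche; 0.7 = 0.7 kcal/mol.
Max at 120° (5.0 kcal/mol), min at 300° (0.7 kcal/mol); barrier = 4.3 kcal/mol.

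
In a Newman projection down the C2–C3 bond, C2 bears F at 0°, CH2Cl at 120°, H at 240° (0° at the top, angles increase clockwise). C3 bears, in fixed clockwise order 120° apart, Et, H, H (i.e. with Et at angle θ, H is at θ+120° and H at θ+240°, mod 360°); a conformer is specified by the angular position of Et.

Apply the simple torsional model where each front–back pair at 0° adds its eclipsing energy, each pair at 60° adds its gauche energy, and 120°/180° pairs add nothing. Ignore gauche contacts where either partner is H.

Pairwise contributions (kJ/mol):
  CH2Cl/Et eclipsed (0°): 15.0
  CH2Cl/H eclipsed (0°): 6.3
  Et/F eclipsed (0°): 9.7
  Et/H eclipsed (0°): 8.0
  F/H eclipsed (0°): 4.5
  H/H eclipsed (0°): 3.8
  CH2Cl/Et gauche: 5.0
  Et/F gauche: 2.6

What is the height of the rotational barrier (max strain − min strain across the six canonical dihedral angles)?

20.7 kJ/mol

Et at 0° (eclipsed): F(0°)/Et(0°) eclipsed 9.7; CH2Cl(120°)/H(120°) eclipsed 6.3; H(240°)/H(240°) eclipsed 3.8 → 19.8 kJ/mol.
Et at 60° (staggered): F(0°)/Et(60°) gauche 2.6; CH2Cl(120°)/Et(60°) gauche 5.0 → 7.6 kJ/mol.
Et at 120° (eclipsed): F(0°)/H(0°) eclipsed 4.5; CH2Cl(120°)/Et(120°) eclipsed 15.0; H(240°)/H(240°) eclipsed 3.8 → 23.3 kJ/mol.
Et at 180° (staggered): CH2Cl(120°)/Et(180°) gauche 5.0 → 5.0 kJ/mol.
Et at 240° (eclipsed): F(0°)/H(0°) eclipsed 4.5; CH2Cl(120°)/H(120°) eclipsed 6.3; H(240°)/Et(240°) eclipsed 8.0 → 18.8 kJ/mol.
Et at 300° (staggered): F(0°)/Et(300°) gauche 2.6 → 2.6 kJ/mol.
Max at 120° (23.3 kJ/mol), min at 300° (2.6 kJ/mol); barrier = 20.7 kJ/mol.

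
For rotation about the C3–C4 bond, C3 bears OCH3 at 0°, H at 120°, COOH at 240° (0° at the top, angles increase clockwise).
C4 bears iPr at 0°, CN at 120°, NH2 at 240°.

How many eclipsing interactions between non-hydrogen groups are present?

Non-H eclipsing pairs: OCH3(0°)/iPr(0°); COOH(240°)/NH2(240°) — 2 interactions.

2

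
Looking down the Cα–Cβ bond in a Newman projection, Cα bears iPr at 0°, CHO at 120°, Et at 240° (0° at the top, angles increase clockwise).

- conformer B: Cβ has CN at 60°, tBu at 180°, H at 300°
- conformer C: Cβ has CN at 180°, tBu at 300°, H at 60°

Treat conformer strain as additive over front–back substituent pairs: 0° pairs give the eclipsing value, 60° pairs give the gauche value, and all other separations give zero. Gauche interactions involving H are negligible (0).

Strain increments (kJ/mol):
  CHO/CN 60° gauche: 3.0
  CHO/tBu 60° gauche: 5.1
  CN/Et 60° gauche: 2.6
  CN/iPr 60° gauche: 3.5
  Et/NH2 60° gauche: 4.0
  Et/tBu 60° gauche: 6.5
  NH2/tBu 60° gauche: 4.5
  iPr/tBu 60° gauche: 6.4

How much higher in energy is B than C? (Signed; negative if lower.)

B (staggered): iPr–CN gauche, CHO–CN gauche, CHO–tBu gauche, Et–tBu gauche; 3.5 + 3.0 + 5.1 + 6.5 = 18.1 kJ/mol.
C (staggered): iPr–tBu gauche, CHO–CN gauche, Et–CN gauche, Et–tBu gauche; 6.4 + 3.0 + 2.6 + 6.5 = 18.5 kJ/mol.
E(B) − E(C) = 18.1 − 18.5 = -0.4 kJ/mol.

-0.4 kJ/mol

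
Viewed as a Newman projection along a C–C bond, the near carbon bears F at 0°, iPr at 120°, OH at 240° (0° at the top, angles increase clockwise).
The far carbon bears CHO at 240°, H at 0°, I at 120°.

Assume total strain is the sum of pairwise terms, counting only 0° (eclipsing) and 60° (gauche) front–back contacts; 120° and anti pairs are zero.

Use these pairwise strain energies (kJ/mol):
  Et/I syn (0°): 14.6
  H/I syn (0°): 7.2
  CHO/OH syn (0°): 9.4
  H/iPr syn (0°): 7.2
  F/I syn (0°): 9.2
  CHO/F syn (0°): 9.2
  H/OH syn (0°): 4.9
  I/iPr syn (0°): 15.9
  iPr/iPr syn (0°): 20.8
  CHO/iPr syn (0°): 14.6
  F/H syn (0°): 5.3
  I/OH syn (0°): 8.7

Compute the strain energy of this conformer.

This conformer is eclipsed. F at 0° is eclipsed with H at 0° (5.3); iPr at 120° is eclipsed with I at 120° (15.9); OH at 240° is eclipsed with CHO at 240° (9.4). Total 30.6 kJ/mol.

30.6 kJ/mol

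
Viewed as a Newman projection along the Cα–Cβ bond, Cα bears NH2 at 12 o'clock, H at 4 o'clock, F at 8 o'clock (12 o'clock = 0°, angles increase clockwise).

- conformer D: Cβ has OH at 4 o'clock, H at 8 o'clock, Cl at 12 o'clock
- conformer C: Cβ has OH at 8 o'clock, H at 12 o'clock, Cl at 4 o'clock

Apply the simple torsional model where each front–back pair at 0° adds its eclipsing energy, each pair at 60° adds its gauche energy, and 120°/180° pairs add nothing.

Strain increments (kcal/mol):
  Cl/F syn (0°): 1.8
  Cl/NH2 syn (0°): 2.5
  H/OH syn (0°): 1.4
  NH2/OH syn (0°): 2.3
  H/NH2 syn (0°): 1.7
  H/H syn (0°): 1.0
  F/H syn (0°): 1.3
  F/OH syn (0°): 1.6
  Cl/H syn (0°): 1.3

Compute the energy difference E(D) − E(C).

D (eclipsed): NH2–Cl eclipsed, H–OH eclipsed, F–H eclipsed; 2.5 + 1.4 + 1.3 = 5.2 kcal/mol.
C (eclipsed): NH2–H eclipsed, H–Cl eclipsed, F–OH eclipsed; 1.7 + 1.3 + 1.6 = 4.6 kcal/mol.
E(D) − E(C) = 5.2 − 4.6 = +0.6 kcal/mol.

+0.6 kcal/mol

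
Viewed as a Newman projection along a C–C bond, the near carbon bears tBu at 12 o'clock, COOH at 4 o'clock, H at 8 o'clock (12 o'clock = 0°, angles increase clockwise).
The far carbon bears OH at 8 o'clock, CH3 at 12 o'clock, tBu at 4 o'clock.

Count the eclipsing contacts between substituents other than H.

2

Non-H eclipsing pairs: tBu(0°)/CH3(0°); COOH(120°)/tBu(120°) — 2 interactions.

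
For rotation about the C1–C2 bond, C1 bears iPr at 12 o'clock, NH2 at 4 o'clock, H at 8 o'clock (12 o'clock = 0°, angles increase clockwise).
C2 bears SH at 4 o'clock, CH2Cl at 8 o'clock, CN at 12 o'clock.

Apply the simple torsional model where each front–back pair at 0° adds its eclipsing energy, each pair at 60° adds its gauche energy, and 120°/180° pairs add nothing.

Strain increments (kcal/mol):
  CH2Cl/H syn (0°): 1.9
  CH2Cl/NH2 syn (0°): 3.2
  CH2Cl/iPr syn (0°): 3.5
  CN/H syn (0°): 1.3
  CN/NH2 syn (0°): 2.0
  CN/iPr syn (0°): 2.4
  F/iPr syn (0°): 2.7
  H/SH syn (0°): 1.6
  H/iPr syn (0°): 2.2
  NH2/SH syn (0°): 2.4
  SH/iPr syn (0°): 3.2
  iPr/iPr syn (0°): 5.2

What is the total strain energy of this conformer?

This conformer (eclipsed): iPr–CN eclipsed, NH2–SH eclipsed, H–CH2Cl eclipsed; 2.4 + 2.4 + 1.9 = 6.7 kcal/mol.

6.7 kcal/mol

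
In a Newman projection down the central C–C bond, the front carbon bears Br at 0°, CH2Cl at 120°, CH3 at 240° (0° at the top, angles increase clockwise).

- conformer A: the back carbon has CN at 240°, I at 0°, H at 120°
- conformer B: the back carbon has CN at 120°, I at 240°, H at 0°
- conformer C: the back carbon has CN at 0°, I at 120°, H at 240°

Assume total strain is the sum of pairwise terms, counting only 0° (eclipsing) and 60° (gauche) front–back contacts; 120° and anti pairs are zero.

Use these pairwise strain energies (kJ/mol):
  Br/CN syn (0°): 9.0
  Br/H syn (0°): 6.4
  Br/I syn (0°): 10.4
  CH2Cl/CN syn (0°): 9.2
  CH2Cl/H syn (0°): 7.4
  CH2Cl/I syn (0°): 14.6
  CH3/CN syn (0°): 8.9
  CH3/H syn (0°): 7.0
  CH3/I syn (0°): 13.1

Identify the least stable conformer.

C

A (eclipsed): Br(0°)/I(0°) eclipsed 10.4; CH2Cl(120°)/H(120°) eclipsed 7.4; CH3(240°)/CN(240°) eclipsed 8.9 → 26.7 kJ/mol.
B (eclipsed): Br(0°)/H(0°) eclipsed 6.4; CH2Cl(120°)/CN(120°) eclipsed 9.2; CH3(240°)/I(240°) eclipsed 13.1 → 28.7 kJ/mol.
C (eclipsed): Br(0°)/CN(0°) eclipsed 9.0; CH2Cl(120°)/I(120°) eclipsed 14.6; CH3(240°)/H(240°) eclipsed 7.0 → 30.6 kJ/mol.
C has the highest total (30.6 kJ/mol).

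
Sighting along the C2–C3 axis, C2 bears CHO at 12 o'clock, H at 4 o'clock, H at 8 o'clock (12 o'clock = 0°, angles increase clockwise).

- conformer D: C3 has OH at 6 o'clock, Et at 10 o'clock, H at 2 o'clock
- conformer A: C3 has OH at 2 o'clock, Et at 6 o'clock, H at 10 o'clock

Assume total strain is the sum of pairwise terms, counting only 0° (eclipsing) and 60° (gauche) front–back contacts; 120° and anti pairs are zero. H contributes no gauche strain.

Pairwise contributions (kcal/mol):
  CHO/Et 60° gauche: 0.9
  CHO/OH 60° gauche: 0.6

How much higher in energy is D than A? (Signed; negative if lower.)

+0.3 kcal/mol

D is staggered. CHO at 0° is gauche with Et at 300° (0.9). Total 0.9 kcal/mol.
A is staggered. CHO at 0° is gauche with OH at 60° (0.6). Total 0.6 kcal/mol.
E(D) − E(A) = 0.9 − 0.6 = +0.3 kcal/mol.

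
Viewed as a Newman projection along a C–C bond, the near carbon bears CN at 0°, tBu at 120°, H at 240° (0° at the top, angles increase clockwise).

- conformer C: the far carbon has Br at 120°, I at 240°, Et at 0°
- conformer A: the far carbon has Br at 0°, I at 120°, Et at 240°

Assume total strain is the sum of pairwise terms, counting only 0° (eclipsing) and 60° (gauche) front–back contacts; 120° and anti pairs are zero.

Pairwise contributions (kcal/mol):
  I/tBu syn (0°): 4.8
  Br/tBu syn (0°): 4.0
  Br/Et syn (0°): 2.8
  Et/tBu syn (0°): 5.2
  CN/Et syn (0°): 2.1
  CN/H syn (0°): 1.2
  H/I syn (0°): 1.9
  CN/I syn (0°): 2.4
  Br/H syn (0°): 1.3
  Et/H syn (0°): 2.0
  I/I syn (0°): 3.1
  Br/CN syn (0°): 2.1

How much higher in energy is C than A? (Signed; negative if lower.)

-0.9 kcal/mol

C is eclipsed. CN at 0° is eclipsed with Et at 0° (2.1); tBu at 120° is eclipsed with Br at 120° (4.0); H at 240° is eclipsed with I at 240° (1.9). Total 8.0 kcal/mol.
A is eclipsed. CN at 0° is eclipsed with Br at 0° (2.1); tBu at 120° is eclipsed with I at 120° (4.8); H at 240° is eclipsed with Et at 240° (2.0). Total 8.9 kcal/mol.
E(C) − E(A) = 8.0 − 8.9 = -0.9 kcal/mol.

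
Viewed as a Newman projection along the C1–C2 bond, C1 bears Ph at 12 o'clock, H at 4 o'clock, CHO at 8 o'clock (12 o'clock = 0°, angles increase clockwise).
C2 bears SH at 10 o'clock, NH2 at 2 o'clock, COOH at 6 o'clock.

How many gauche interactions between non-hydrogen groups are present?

Non-H gauche pairs: Ph(0°)/SH(300°); Ph(0°)/NH2(60°); CHO(240°)/SH(300°); CHO(240°)/COOH(180°) — 4 interactions.

4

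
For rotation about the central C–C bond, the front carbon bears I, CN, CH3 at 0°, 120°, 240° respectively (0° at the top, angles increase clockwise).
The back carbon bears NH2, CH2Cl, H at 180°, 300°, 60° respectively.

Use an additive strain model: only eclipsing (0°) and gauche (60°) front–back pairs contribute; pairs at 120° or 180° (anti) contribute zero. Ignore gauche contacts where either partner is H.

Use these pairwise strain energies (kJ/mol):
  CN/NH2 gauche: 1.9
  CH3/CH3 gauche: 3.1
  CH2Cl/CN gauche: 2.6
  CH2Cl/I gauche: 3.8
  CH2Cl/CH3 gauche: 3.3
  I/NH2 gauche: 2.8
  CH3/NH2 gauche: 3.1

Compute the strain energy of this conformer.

12.1 kJ/mol

This conformer (staggered): I(0°)/CH2Cl(300°) gauche 3.8; CN(120°)/NH2(180°) gauche 1.9; CH3(240°)/NH2(180°) gauche 3.1; CH3(240°)/CH2Cl(300°) gauche 3.3 → 12.1 kJ/mol.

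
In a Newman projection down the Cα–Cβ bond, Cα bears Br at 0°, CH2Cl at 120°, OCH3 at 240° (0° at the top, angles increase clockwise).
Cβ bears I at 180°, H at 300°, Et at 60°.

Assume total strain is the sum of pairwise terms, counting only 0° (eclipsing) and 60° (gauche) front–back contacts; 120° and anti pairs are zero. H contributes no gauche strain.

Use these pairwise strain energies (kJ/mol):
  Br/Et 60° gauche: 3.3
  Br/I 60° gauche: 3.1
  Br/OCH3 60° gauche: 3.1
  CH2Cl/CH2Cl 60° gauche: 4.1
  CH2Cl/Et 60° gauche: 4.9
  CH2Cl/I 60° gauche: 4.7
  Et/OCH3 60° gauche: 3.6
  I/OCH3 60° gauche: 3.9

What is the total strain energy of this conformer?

16.8 kJ/mol

This conformer is staggered. Br at 0° is gauche with Et at 60° (3.3); CH2Cl at 120° is gauche with I at 180° (4.7); CH2Cl at 120° is gauche with Et at 60° (4.9); OCH3 at 240° is gauche with I at 180° (3.9). Total 16.8 kJ/mol.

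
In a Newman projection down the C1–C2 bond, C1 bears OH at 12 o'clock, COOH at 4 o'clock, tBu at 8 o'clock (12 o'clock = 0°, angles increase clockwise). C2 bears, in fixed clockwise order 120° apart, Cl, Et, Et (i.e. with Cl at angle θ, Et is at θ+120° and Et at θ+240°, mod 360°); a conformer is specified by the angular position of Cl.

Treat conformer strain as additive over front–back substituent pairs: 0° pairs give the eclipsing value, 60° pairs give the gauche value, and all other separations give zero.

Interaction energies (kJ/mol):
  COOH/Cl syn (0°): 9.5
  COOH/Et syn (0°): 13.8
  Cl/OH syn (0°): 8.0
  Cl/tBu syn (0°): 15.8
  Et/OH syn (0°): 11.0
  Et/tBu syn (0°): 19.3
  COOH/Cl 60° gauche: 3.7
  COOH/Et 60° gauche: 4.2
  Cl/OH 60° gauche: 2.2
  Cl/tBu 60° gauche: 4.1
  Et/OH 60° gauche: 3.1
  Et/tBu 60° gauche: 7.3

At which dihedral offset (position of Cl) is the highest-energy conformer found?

Cl at 0° is eclipsed. OH at 0° is eclipsed with Cl at 0° (8.0); COOH at 120° is eclipsed with Et at 120° (13.8); tBu at 240° is eclipsed with Et at 240° (19.3). Total 41.1 kJ/mol.
Cl at 60° is staggered. OH at 0° is gauche with Cl at 60° (2.2); OH at 0° is gauche with Et at 300° (3.1); COOH at 120° is gauche with Cl at 60° (3.7); COOH at 120° is gauche with Et at 180° (4.2); tBu at 240° is gauche with Et at 180° (7.3); tBu at 240° is gauche with Et at 300° (7.3). Total 27.8 kJ/mol.
Cl at 120° is eclipsed. OH at 0° is eclipsed with Et at 0° (11.0); COOH at 120° is eclipsed with Cl at 120° (9.5); tBu at 240° is eclipsed with Et at 240° (19.3). Total 39.8 kJ/mol.
Cl at 180° is staggered. OH at 0° is gauche with Et at 300° (3.1); OH at 0° is gauche with Et at 60° (3.1); COOH at 120° is gauche with Cl at 180° (3.7); COOH at 120° is gauche with Et at 60° (4.2); tBu at 240° is gauche with Cl at 180° (4.1); tBu at 240° is gauche with Et at 300° (7.3). Total 25.5 kJ/mol.
Cl at 240° is eclipsed. OH at 0° is eclipsed with Et at 0° (11.0); COOH at 120° is eclipsed with Et at 120° (13.8); tBu at 240° is eclipsed with Cl at 240° (15.8). Total 40.6 kJ/mol.
Cl at 300° is staggered. OH at 0° is gauche with Cl at 300° (2.2); OH at 0° is gauche with Et at 60° (3.1); COOH at 120° is gauche with Et at 60° (4.2); COOH at 120° is gauche with Et at 180° (4.2); tBu at 240° is gauche with Cl at 300° (4.1); tBu at 240° is gauche with Et at 180° (7.3). Total 25.1 kJ/mol.
The maximum (41.1 kJ/mol) occurs with Cl at 0°.

0°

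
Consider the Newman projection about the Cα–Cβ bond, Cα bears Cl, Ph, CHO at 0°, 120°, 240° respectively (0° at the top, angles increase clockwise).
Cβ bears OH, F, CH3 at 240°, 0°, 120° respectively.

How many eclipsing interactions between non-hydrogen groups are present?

3

Non-H eclipsing pairs: Cl(0°)/F(0°); Ph(120°)/CH3(120°); CHO(240°)/OH(240°) — 3 interactions.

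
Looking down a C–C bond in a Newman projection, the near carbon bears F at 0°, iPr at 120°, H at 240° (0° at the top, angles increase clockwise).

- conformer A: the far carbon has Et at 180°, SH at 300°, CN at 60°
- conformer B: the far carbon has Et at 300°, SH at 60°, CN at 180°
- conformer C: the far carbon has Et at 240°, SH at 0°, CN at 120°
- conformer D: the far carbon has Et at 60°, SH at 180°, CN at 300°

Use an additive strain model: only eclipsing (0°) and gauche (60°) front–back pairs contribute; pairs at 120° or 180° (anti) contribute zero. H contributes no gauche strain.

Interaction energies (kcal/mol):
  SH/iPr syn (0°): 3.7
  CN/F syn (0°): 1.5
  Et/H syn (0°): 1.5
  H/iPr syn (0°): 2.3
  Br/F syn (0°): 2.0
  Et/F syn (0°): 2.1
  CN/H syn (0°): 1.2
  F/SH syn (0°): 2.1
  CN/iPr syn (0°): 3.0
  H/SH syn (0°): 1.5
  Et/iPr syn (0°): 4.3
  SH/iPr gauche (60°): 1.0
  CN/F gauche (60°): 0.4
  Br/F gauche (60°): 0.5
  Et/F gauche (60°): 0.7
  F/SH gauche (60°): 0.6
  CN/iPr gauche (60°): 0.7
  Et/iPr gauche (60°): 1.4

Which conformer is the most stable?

B

A is staggered. F at 0° is gauche with SH at 300° (0.6); F at 0° is gauche with CN at 60° (0.4); iPr at 120° is gauche with Et at 180° (1.4); iPr at 120° is gauche with CN at 60° (0.7). Total 3.1 kcal/mol.
B is staggered. F at 0° is gauche with Et at 300° (0.7); F at 0° is gauche with SH at 60° (0.6); iPr at 120° is gauche with SH at 60° (1.0); iPr at 120° is gauche with CN at 180° (0.7). Total 3.0 kcal/mol.
C is eclipsed. F at 0° is eclipsed with SH at 0° (2.1); iPr at 120° is eclipsed with CN at 120° (3.0); H at 240° is eclipsed with Et at 240° (1.5). Total 6.6 kcal/mol.
D is staggered. F at 0° is gauche with Et at 60° (0.7); F at 0° is gauche with CN at 300° (0.4); iPr at 120° is gauche with Et at 60° (1.4); iPr at 120° is gauche with SH at 180° (1.0). Total 3.5 kcal/mol.
B has the lowest total (3.0 kcal/mol).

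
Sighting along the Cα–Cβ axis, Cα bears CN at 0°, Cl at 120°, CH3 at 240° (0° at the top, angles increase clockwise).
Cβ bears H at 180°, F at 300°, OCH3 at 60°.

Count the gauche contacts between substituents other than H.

Non-H gauche pairs: CN(0°)/F(300°); CN(0°)/OCH3(60°); Cl(120°)/OCH3(60°); CH3(240°)/F(300°) — 4 interactions.

4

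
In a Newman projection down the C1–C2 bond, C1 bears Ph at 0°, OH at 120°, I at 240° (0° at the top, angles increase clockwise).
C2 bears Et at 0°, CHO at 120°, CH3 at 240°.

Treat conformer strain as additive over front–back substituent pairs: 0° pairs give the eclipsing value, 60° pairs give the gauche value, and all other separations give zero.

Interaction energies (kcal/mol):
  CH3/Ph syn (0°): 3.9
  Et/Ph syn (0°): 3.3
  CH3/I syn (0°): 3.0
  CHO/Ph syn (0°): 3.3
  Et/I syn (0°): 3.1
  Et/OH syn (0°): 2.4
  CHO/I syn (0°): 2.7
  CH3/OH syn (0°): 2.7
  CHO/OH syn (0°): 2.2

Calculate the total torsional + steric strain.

8.5 kcal/mol

This conformer is eclipsed. Ph at 0° is eclipsed with Et at 0° (3.3); OH at 120° is eclipsed with CHO at 120° (2.2); I at 240° is eclipsed with CH3 at 240° (3.0). Total 8.5 kcal/mol.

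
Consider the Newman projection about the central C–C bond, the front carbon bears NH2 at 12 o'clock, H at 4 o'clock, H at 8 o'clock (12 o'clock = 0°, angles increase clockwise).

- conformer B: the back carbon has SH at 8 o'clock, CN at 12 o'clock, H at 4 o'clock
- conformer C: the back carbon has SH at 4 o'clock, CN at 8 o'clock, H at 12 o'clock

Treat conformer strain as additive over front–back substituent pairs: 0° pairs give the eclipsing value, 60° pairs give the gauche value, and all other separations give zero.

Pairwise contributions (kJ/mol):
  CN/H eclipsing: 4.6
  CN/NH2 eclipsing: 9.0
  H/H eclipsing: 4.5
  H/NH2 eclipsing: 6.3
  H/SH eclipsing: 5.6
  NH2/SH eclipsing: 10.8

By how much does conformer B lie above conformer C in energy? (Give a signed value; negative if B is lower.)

+2.6 kJ/mol

B is eclipsed. NH2 at 0° is eclipsed with CN at 0° (9.0); H at 120° is eclipsed with H at 120° (4.5); H at 240° is eclipsed with SH at 240° (5.6). Total 19.1 kJ/mol.
C is eclipsed. NH2 at 0° is eclipsed with H at 0° (6.3); H at 120° is eclipsed with SH at 120° (5.6); H at 240° is eclipsed with CN at 240° (4.6). Total 16.5 kJ/mol.
E(B) − E(C) = 19.1 − 16.5 = +2.6 kJ/mol.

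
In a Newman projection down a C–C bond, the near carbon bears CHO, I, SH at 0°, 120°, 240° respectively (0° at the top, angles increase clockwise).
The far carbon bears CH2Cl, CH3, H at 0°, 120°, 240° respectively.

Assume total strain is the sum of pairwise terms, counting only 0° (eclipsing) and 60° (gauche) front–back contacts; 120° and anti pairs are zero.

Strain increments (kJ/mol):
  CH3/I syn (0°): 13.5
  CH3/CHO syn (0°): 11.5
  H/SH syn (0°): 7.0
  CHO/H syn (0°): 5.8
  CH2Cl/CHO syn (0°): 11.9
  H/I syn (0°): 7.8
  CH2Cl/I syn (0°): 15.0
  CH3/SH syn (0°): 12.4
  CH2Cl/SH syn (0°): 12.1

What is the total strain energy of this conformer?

32.4 kJ/mol

This conformer (eclipsed): CHO(0°)/CH2Cl(0°) eclipsed 11.9; I(120°)/CH3(120°) eclipsed 13.5; SH(240°)/H(240°) eclipsed 7.0 → 32.4 kJ/mol.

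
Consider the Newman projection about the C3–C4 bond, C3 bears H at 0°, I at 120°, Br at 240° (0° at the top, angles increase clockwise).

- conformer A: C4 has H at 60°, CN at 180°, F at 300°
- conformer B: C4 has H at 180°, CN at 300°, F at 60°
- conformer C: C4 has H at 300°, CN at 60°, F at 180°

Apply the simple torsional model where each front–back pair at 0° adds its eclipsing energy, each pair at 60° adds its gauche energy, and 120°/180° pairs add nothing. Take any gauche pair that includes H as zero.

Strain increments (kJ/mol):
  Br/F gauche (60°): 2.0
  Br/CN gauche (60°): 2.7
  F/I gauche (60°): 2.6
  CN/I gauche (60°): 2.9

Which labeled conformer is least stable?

A (staggered): I(120°)/CN(180°) gauche 2.9; Br(240°)/CN(180°) gauche 2.7; Br(240°)/F(300°) gauche 2.0 → 7.6 kJ/mol.
B (staggered): I(120°)/F(60°) gauche 2.6; Br(240°)/CN(300°) gauche 2.7 → 5.3 kJ/mol.
C (staggered): I(120°)/CN(60°) gauche 2.9; I(120°)/F(180°) gauche 2.6; Br(240°)/F(180°) gauche 2.0 → 7.5 kJ/mol.
A has the highest total (7.6 kJ/mol).

A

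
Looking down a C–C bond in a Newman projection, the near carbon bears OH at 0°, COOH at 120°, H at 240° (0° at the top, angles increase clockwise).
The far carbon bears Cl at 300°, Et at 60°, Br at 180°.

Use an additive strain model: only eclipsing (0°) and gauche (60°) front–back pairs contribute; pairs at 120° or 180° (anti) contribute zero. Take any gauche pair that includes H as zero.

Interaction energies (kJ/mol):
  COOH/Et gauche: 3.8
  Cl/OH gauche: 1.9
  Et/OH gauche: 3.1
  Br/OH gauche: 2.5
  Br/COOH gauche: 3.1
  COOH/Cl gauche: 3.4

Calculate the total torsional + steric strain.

This conformer is staggered. OH at 0° is gauche with Cl at 300° (1.9); OH at 0° is gauche with Et at 60° (3.1); COOH at 120° is gauche with Et at 60° (3.8); COOH at 120° is gauche with Br at 180° (3.1). Total 11.9 kJ/mol.

11.9 kJ/mol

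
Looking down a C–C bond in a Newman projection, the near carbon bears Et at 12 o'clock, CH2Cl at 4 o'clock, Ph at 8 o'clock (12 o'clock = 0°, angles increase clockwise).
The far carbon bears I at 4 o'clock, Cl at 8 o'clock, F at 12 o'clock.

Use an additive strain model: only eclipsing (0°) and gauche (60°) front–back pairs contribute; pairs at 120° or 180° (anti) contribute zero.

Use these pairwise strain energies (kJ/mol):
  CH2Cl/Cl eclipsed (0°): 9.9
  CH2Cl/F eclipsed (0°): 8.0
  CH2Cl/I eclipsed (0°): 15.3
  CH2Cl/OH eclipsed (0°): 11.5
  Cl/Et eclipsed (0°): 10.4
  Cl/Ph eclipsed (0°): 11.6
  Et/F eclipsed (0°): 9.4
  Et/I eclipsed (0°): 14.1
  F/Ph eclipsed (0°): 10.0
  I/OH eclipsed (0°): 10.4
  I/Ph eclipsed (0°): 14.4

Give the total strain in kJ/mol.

This conformer (eclipsed): Et(0°)/F(0°) eclipsed 9.4; CH2Cl(120°)/I(120°) eclipsed 15.3; Ph(240°)/Cl(240°) eclipsed 11.6 → 36.3 kJ/mol.

36.3 kJ/mol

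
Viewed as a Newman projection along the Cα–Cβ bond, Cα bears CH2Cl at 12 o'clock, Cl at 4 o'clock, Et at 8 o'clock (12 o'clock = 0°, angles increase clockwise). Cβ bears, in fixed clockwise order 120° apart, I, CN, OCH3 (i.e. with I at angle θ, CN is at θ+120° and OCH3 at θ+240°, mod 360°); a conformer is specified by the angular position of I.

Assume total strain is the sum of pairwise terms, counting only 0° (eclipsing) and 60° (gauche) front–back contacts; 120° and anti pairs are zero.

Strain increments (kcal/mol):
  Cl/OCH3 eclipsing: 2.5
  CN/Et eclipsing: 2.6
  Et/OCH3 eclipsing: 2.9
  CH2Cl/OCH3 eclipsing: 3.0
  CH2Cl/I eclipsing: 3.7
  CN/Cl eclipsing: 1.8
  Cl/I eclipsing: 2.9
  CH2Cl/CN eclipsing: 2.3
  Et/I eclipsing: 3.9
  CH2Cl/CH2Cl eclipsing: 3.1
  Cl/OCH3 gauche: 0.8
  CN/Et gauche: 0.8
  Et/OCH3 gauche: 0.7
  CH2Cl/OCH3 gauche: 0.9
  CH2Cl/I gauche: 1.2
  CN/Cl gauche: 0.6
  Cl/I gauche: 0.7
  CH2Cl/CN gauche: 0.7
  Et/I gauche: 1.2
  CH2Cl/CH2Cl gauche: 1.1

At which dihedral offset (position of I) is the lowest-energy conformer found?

60°

I at 0° is eclipsed. CH2Cl at 0° is eclipsed with I at 0° (3.7); Cl at 120° is eclipsed with CN at 120° (1.8); Et at 240° is eclipsed with OCH3 at 240° (2.9). Total 8.4 kcal/mol.
I at 60° is staggered. CH2Cl at 0° is gauche with I at 60° (1.2); CH2Cl at 0° is gauche with OCH3 at 300° (0.9); Cl at 120° is gauche with I at 60° (0.7); Cl at 120° is gauche with CN at 180° (0.6); Et at 240° is gauche with CN at 180° (0.8); Et at 240° is gauche with OCH3 at 300° (0.7). Total 4.9 kcal/mol.
I at 120° is eclipsed. CH2Cl at 0° is eclipsed with OCH3 at 0° (3.0); Cl at 120° is eclipsed with I at 120° (2.9); Et at 240° is eclipsed with CN at 240° (2.6). Total 8.5 kcal/mol.
I at 180° is staggered. CH2Cl at 0° is gauche with CN at 300° (0.7); CH2Cl at 0° is gauche with OCH3 at 60° (0.9); Cl at 120° is gauche with I at 180° (0.7); Cl at 120° is gauche with OCH3 at 60° (0.8); Et at 240° is gauche with I at 180° (1.2); Et at 240° is gauche with CN at 300° (0.8). Total 5.1 kcal/mol.
I at 240° is eclipsed. CH2Cl at 0° is eclipsed with CN at 0° (2.3); Cl at 120° is eclipsed with OCH3 at 120° (2.5); Et at 240° is eclipsed with I at 240° (3.9). Total 8.7 kcal/mol.
I at 300° is staggered. CH2Cl at 0° is gauche with I at 300° (1.2); CH2Cl at 0° is gauche with CN at 60° (0.7); Cl at 120° is gauche with CN at 60° (0.6); Cl at 120° is gauche with OCH3 at 180° (0.8); Et at 240° is gauche with I at 300° (1.2); Et at 240° is gauche with OCH3 at 180° (0.7). Total 5.2 kcal/mol.
The minimum (4.9 kcal/mol) occurs with I at 60°.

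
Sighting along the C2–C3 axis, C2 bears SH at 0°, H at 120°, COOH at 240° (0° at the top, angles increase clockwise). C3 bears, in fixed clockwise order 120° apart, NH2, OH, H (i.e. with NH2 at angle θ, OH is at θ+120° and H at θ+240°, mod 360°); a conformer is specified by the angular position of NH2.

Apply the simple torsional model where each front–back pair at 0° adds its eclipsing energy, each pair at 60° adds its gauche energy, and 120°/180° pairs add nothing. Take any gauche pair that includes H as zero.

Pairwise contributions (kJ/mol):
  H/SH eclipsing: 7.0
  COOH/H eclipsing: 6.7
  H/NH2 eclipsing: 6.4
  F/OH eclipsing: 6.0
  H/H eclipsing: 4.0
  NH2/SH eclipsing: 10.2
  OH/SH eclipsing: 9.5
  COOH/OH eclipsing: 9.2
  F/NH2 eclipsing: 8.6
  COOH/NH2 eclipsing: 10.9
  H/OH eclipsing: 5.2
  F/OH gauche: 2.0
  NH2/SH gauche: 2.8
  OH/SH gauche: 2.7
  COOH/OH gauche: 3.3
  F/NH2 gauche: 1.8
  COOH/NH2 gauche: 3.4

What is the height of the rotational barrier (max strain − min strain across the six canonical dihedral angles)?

NH2 at 0° (eclipsed): SH(0°)/NH2(0°) eclipsed 10.2; H(120°)/OH(120°) eclipsed 5.2; COOH(240°)/H(240°) eclipsed 6.7 → 22.1 kJ/mol.
NH2 at 60° (staggered): SH(0°)/NH2(60°) gauche 2.8; COOH(240°)/OH(180°) gauche 3.3 → 6.1 kJ/mol.
NH2 at 120° (eclipsed): SH(0°)/H(0°) eclipsed 7.0; H(120°)/NH2(120°) eclipsed 6.4; COOH(240°)/OH(240°) eclipsed 9.2 → 22.6 kJ/mol.
NH2 at 180° (staggered): SH(0°)/OH(300°) gauche 2.7; COOH(240°)/NH2(180°) gauche 3.4; COOH(240°)/OH(300°) gauche 3.3 → 9.4 kJ/mol.
NH2 at 240° (eclipsed): SH(0°)/OH(0°) eclipsed 9.5; H(120°)/H(120°) eclipsed 4.0; COOH(240°)/NH2(240°) eclipsed 10.9 → 24.4 kJ/mol.
NH2 at 300° (staggered): SH(0°)/NH2(300°) gauche 2.8; SH(0°)/OH(60°) gauche 2.7; COOH(240°)/NH2(300°) gauche 3.4 → 8.9 kJ/mol.
Max at 240° (24.4 kJ/mol), min at 60° (6.1 kJ/mol); barrier = 18.3 kJ/mol.

18.3 kJ/mol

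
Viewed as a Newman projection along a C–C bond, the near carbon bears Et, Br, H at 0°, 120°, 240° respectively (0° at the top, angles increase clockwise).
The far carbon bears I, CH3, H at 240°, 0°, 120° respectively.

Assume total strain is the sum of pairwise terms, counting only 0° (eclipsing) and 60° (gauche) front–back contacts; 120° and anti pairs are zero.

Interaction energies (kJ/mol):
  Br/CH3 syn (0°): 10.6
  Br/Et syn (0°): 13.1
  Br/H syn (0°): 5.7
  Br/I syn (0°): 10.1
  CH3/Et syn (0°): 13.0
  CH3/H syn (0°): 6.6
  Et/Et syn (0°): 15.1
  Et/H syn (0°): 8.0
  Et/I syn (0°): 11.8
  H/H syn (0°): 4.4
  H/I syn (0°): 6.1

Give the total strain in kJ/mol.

This conformer is eclipsed. Et at 0° is eclipsed with CH3 at 0° (13.0); Br at 120° is eclipsed with H at 120° (5.7); H at 240° is eclipsed with I at 240° (6.1). Total 24.8 kJ/mol.

24.8 kJ/mol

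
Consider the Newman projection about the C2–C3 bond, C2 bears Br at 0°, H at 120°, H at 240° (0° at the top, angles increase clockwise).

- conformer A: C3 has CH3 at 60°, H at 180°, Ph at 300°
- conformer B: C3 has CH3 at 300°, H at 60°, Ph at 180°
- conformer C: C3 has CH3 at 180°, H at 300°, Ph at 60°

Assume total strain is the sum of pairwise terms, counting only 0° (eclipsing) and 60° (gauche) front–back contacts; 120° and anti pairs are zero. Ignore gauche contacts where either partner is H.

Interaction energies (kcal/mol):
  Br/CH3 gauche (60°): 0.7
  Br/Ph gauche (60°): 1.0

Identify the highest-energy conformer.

A (staggered): Br–CH3 gauche, Br–Ph gauche; 0.7 + 1.0 = 1.7 kcal/mol.
B (staggered): Br–CH3 gauche; 0.7 = 0.7 kcal/mol.
C (staggered): Br–Ph gauche; 1.0 = 1.0 kcal/mol.
A has the highest total (1.7 kcal/mol).

A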